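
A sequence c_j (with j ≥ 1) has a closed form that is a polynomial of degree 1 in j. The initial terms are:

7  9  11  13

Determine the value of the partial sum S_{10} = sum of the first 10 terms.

1st diffs: 2, 2, 2 (constant).
So c_j = 2j + 5.
Continuing: …, 15, 17, 19, 21, …, c_{10} = 25.
Summing j = 1..10 (10 terms) gives 160.

160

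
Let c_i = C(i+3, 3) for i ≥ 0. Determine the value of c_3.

C(6, 3) = 20, so c_3 = 20.

20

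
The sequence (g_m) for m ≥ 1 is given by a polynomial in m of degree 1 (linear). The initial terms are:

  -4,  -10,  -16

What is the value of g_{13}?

-76

1st diffs: -6, -6 (constant).
So g_m = -6m + 2.
Evaluating at m = 13 gives g_{13} = -76.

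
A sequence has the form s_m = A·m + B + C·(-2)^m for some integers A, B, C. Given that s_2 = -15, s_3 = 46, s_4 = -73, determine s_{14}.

-81903

Write the equations: 2A + B + 4C = -15; 3A + B - 8C = 46; 4A + B + 16C = -73.
Subtracting the first from the second: A - 12C = 61.
Subtracting the second from the third: A + 24C = -119.
Solving: C = -5, A = 1, then B = 3.
Therefore s_{14} = 14 + 3 + (-5)·16384 = -81903.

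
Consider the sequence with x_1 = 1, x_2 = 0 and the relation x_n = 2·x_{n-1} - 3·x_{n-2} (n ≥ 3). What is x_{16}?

-3354

Iterate the recurrence:
x_3 = -3, x_4 = -6, x_5 = -3, …, x_{13} = 789, x_{14} = 1380, x_{15} = 393, x_{16} = -3354.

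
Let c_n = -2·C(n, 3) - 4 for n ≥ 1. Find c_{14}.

-732

C(14, 3) = 364, so c_{14} = -732.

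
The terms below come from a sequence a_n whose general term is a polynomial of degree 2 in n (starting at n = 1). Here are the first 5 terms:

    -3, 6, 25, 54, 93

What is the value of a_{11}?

537

1st diffs: 9, 19, 29, 39.
2nd diffs: 10, 10, 10 (constant).
Newton forward-difference form: a_n = -3 + 9·C(n-1,1) + 10·C(n-1,2).
At n = 11: n-1 = 10, so a_{11} = -3 + 90 + 450 = 537.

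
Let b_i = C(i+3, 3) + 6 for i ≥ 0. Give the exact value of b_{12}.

C(15, 3) = 455, so b_{12} = 461.

461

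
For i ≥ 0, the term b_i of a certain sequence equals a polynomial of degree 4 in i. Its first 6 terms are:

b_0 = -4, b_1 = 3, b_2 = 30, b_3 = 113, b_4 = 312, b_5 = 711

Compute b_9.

6827

1st diffs: 7, 27, 83, 199, 399.
2nd diffs: 20, 56, 116, 200.
3rd diffs: 36, 60, 84.
4th diffs: 24, 24 (constant).
So b_i = i^4 + 3i^2 + 3i - 4.
Evaluating at i = 9 gives b_9 = 6827.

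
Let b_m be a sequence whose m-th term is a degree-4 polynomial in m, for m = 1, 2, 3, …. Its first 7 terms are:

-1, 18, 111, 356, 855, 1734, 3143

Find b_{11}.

17919

1st diffs: 19, 93, 245, 499, 879, 1409.
2nd diffs: 74, 152, 254, 380, 530.
3rd diffs: 78, 102, 126, 150.
4th diffs: 24, 24, 24 (constant).
Newton forward-difference form: b_m = -1 + 19·C(m-1,1) + 74·C(m-1,2) + 78·C(m-1,3) + 24·C(m-1,4).
At m = 11: m-1 = 10, so b_{11} = -1 + 190 + 3330 + 9360 + 5040 = 17919.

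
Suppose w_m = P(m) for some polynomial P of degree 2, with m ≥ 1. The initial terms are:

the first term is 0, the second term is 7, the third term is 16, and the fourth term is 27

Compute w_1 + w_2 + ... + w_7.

217

1st diffs: 7, 9, 11.
2nd diffs: 2, 2 (constant).
Newton forward-difference form: w_m = 7·C(m-1,1) + 2·C(m-1,2).
Continuing: 40, 55, 72.
Summing m = 1..7 (7 terms) gives 217.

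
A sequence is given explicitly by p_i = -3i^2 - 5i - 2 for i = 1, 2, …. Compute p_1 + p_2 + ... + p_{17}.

-6154

Over i = 1..17: Σi = 153, Σi² = 1785.
Total = (-3)·1785 + (-5)·153 + (-2)·17 = -6154.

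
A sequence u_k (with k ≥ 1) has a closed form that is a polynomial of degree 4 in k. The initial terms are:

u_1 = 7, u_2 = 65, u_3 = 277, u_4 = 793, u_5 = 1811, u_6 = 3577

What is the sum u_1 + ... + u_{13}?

217685

1st diffs: 58, 212, 516, 1018, 1766.
2nd diffs: 154, 304, 502, 748.
3rd diffs: 150, 198, 246.
4th diffs: 48, 48 (constant).
So u_k = 2k^4 + 5k^3 - 3k^2 + 2k + 1.
Continuing: …, 6385, 10577, 16543, 24721, …, u_{13} = 67627.
Summing k = 1..13 (13 terms) gives 217685.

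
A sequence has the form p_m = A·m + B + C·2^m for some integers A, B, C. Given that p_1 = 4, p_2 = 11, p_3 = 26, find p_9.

The three given values yield: A + B + 2C = 4; 2A + B + 4C = 11; 3A + B + 8C = 26.
Subtracting the first from the second: A + 2C = 7.
Subtracting the second from the third: A + 4C = 15.
Solving: C = 4, A = -1, then B = -3.
Hence p_9 = -1·9 + (-3) + 4·512 = 2036.

2036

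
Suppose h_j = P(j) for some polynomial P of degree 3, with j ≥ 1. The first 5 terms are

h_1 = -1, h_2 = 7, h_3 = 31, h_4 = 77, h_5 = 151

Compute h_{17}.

5407

1st diffs: 8, 24, 46, 74.
2nd diffs: 16, 22, 28.
3rd diffs: 6, 6 (constant).
So h_j = j^3 + 2j^2 - 5j + 1.
Evaluating at j = 17 gives h_{17} = 5407.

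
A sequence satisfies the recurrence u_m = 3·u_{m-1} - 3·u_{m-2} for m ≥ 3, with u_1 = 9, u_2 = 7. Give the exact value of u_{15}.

u_3 = -6  u_4 = -39  u_5 = -99  …  u_{12} = 4860  u_{13} = 6561  u_{14} = 5103  u_{15} = -4374.

-4374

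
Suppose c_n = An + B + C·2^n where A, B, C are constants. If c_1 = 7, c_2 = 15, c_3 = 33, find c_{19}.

2621401

Write the equations: A + B + 2C = 7; 2A + B + 4C = 15; 3A + B + 8C = 33.
Subtracting the first from the second: A + 2C = 8.
Subtracting the second from the third: A + 4C = 18.
Solving: C = 5, A = -2, then B = -1.
Hence c_{19} = -2·19 + (-1) + 5·524288 = 2621401.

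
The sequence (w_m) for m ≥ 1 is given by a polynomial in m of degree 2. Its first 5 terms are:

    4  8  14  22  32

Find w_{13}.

184

1st diffs: 4, 6, 8, 10.
2nd diffs: 2, 2, 2 (constant).
Newton forward-difference form: w_m = 4 + 4·C(m-1,1) + 2·C(m-1,2).
At m = 13: m-1 = 12, so w_{13} = 4 + 48 + 132 = 184.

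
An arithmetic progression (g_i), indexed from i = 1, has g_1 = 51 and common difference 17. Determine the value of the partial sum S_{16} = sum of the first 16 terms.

g_i = 51 + (i - 1)·17.
g_{16} = 306; S = 16·(51 + 306)/2 = 2856.

2856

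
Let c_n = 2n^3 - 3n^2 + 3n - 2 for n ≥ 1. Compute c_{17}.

9008

c_{17} = 2·17^3 - 3·17^2 + 3·17 - 2 = 9008.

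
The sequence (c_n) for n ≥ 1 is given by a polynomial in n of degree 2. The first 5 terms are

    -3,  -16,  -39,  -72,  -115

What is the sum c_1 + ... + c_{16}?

1st diffs: -13, -23, -33, -43.
2nd diffs: -10, -10, -10 (constant).
Newton forward-difference form: c_n = -3 + (-13)·C(n-1,1) + (-10)·C(n-1,2).
Continuing: …, -168, -231, -304, -387, …, c_{16} = -1248.
Summing n = 1..16 (16 terms) gives -7208.

-7208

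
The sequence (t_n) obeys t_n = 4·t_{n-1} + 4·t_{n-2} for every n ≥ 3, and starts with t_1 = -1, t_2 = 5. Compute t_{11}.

Iterate the recurrence:
t_3 = 16  t_4 = 84  t_5 = 400  t_6 = 1936  t_7 = 9344  t_8 = 45120  t_9 = 217856  t_{10} = 1051904  t_{11} = 5079040.

5079040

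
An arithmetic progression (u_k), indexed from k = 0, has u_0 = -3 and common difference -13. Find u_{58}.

-757

u_k = -3 + (k - 0)·(-13).
u_{58} = -3 + 58·(-13) = -757.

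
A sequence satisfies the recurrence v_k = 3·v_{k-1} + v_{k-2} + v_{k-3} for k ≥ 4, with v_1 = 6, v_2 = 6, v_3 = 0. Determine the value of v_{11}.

v_4 = 12  v_5 = 42  v_6 = 138  v_7 = 468  v_8 = 1584  v_9 = 5358  v_{10} = 18126  v_{11} = 61320.

61320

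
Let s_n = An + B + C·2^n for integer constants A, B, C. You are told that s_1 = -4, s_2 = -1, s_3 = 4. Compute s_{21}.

Plug in n = 1, 2, 3: A + B + 2C = -4; 2A + B + 4C = -1; 3A + B + 8C = 4.
Subtracting the first from the second: A + 2C = 3.
Subtracting the second from the third: A + 4C = 5.
Solving: C = 1, A = 1, then B = -7.
So s_n = 1·n + (-7) + 1·2^n; at n=21 this is 2097166.

2097166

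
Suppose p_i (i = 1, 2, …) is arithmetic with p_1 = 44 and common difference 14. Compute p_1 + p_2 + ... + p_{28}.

6524

p_i = 44 + (i - 1)·14.
p_{28} = 422; S = 28·(44 + 422)/2 = 6524.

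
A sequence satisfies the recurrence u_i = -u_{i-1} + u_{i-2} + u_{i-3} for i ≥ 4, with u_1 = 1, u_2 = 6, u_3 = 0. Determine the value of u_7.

-2

Compute successive terms:
u_4 = 7  u_5 = -1  u_6 = 8  u_7 = -2.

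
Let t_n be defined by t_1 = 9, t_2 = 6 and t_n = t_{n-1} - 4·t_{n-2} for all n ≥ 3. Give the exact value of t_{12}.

-5046

t_3 = -30, t_4 = -54, t_5 = 66, t_6 = 282, t_7 = 18, t_8 = -1110, t_9 = -1182, t_{10} = 3258, t_{11} = 7986, t_{12} = -5046.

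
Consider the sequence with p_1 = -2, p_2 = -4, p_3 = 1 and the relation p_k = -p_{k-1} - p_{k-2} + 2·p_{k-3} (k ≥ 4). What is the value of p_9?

p_4 = -1  p_5 = -8  p_6 = 11  p_7 = -5  p_8 = -22  p_9 = 49.

49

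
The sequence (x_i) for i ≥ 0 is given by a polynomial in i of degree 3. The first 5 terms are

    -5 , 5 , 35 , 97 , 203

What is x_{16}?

9275

1st diffs: 10, 30, 62, 106.
2nd diffs: 20, 32, 44.
3rd diffs: 12, 12 (constant).
So x_i = 2i^3 + 4i^2 + 4i - 5.
Evaluating at i = 16 gives x_{16} = 9275.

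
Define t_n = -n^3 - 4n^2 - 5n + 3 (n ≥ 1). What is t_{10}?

t_{10} = -1·10^3 - 4·10^2 - 5·10 + 3 = -1447.

-1447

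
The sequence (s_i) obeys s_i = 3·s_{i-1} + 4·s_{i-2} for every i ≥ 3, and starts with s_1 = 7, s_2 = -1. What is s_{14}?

80530631

Compute successive terms:
s_3 = 25  s_4 = 71  s_5 = 313  …  s_{11} = 1258297  s_{12} = 5033159  s_{13} = 20132665  s_{14} = 80530631.
(Characteristic roots are 4 and -1.)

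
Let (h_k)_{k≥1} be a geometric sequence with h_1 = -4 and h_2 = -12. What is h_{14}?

Common ratio r = 3.
h_k = (-4)·3^(k-1).
h_{14} = (-4)·3^13 = -6377292.

-6377292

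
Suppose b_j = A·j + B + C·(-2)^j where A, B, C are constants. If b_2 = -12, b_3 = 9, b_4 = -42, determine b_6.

-144

The three given values yield: 2A + B + 4C = -12; 3A + B - 8C = 9; 4A + B + 16C = -42.
Subtracting the first from the second: A - 12C = 21.
Subtracting the second from the third: A + 24C = -51.
Solving: C = -2, A = -3, then B = 2.
Therefore b_6 = -18 + 2 + (-2)·64 = -144.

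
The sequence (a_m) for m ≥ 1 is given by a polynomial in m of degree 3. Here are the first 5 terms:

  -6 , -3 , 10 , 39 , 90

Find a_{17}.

4602

1st diffs: 3, 13, 29, 51.
2nd diffs: 10, 16, 22.
3rd diffs: 6, 6 (constant).
Newton forward-difference form: a_m = -6 + 3·C(m-1,1) + 10·C(m-1,2) + 6·C(m-1,3).
At m = 17: m-1 = 16, so a_{17} = -6 + 48 + 1200 + 3360 = 4602.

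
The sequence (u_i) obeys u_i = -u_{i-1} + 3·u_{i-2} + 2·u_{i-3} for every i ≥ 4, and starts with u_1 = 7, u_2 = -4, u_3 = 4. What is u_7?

Step forward from the initial values:
u_4 = -2;  u_5 = 6;  u_6 = -4;  u_7 = 18.

18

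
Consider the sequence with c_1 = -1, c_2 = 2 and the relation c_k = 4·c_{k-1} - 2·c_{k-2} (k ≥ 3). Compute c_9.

16880

Iterate the recurrence:
c_3 = 10  c_4 = 36  c_5 = 124  c_6 = 424  c_7 = 1448  c_8 = 4944  c_9 = 16880.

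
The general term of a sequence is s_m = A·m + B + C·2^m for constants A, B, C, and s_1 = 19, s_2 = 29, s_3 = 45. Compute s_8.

809

The three given values yield: A + B + 2C = 19; 2A + B + 4C = 29; 3A + B + 8C = 45.
Subtracting the first from the second: A + 2C = 10.
Subtracting the second from the third: A + 4C = 16.
Solving: C = 3, A = 4, then B = 9.
Therefore s_8 = 32 + 9 + 3·256 = 809.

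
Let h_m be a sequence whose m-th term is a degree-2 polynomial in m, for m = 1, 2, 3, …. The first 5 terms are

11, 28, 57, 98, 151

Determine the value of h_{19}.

1st diffs: 17, 29, 41, 53.
2nd diffs: 12, 12, 12 (constant).
So h_m = 6m^2 - m + 6.
Evaluating at m = 19 gives h_{19} = 2153.

2153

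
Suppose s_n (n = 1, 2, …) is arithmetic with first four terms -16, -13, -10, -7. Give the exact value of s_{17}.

32

Common difference d = 3.
s_n = -16 + (n - 1)·3.
s_{17} = -16 + 16·3 = 32.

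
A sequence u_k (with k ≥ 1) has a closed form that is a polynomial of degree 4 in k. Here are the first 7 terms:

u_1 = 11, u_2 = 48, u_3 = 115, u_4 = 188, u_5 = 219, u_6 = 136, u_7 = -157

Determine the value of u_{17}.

1st diffs: 37, 67, 73, 31, -83, -293.
2nd diffs: 30, 6, -42, -114, -210.
3rd diffs: -24, -48, -72, -96.
4th diffs: -24, -24, -24 (constant).
So u_k = -k^4 + 6k^3 + 4k^2 - 2k + 4.
Evaluating at k = 17 gives u_{17} = -52917.

-52917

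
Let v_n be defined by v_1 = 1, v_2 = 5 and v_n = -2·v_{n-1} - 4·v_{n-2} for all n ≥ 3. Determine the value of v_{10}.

Compute successive terms:
v_3 = -14;  v_4 = 8;  v_5 = 40;  v_6 = -112;  v_7 = 64;  v_8 = 320;  v_9 = -896;  v_{10} = 512.

512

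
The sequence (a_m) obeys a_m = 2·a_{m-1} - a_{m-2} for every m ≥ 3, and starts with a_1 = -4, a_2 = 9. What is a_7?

74

Step forward from the initial values:
a_3 = 22, a_4 = 35, a_5 = 48, a_6 = 61, a_7 = 74.
(Characteristic roots are 1 and 1.)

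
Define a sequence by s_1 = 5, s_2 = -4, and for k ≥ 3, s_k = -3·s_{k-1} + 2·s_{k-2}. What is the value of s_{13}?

6877850

Step forward from the initial values:
s_3 = 22; s_4 = -74; s_5 = 266; …; s_{10} = -152242; s_{11} = 542218; s_{12} = -1931138; s_{13} = 6877850.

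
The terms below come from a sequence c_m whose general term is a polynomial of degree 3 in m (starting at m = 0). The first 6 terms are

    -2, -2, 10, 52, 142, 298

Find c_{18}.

16522

1st diffs: 0, 12, 42, 90, 156.
2nd diffs: 12, 30, 48, 66.
3rd diffs: 18, 18, 18 (constant).
So c_m = 3m^3 - 3m^2 - 2.
Evaluating at m = 18 gives c_{18} = 16522.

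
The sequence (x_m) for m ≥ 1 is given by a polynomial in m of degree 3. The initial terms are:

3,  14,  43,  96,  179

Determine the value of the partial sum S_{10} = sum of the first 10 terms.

1st diffs: 11, 29, 53, 83.
2nd diffs: 18, 24, 30.
3rd diffs: 6, 6 (constant).
Newton forward-difference form: x_m = 3 + 11·C(m-1,1) + 18·C(m-1,2) + 6·C(m-1,3).
Continuing: …, 298, 459, 668, 931, …, x_{10} = 1254.
Summing m = 1..10 (10 terms) gives 3945.

3945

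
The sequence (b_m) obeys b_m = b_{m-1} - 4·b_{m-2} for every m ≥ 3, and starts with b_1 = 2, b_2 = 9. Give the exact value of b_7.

b_3 = 1, b_4 = -35, b_5 = -39, b_6 = 101, b_7 = 257.

257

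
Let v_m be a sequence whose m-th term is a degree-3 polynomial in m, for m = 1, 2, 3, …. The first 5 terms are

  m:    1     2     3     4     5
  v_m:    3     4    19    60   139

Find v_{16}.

1st diffs: 1, 15, 41, 79.
2nd diffs: 14, 26, 38.
3rd diffs: 12, 12 (constant).
Newton forward-difference form: v_m = 3 + 1·C(m-1,1) + 14·C(m-1,2) + 12·C(m-1,3).
At m = 16: m-1 = 15, so v_{16} = 3 + 15 + 1470 + 5460 = 6948.

6948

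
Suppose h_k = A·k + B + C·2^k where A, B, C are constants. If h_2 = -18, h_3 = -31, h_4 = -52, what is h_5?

Write the equations: 2A + B + 4C = -18; 3A + B + 8C = -31; 4A + B + 16C = -52.
Subtracting the first from the second: A + 4C = -13.
Subtracting the second from the third: A + 8C = -21.
Solving: C = -2, A = -5, then B = 0.
Therefore h_5 = -25 + 0 + (-2)·32 = -89.

-89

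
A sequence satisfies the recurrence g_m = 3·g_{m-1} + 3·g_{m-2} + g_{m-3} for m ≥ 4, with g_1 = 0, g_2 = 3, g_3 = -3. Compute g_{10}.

Compute successive terms:
g_4 = 0, g_5 = -6, g_6 = -21, g_7 = -81, g_8 = -312, g_9 = -1200, g_{10} = -4617.

-4617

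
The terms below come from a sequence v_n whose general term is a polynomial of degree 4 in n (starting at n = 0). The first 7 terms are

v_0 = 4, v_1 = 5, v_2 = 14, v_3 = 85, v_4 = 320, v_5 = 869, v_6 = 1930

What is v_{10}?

16934

1st diffs: 1, 9, 71, 235, 549, 1061.
2nd diffs: 8, 62, 164, 314, 512.
3rd diffs: 54, 102, 150, 198.
4th diffs: 48, 48, 48 (constant).
Newton forward-difference form: v_n = 4 + 1·C(n,1) + 8·C(n,2) + 54·C(n,3) + 48·C(n,4).
At n = 10: n = 10, so v_{10} = 4 + 10 + 360 + 6480 + 10080 = 16934.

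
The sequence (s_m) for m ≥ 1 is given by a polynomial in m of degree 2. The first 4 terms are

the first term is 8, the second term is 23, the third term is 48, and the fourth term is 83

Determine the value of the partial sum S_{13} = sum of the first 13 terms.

4134

1st diffs: 15, 25, 35.
2nd diffs: 10, 10 (constant).
Newton forward-difference form: s_m = 8 + 15·C(m-1,1) + 10·C(m-1,2).
Continuing: …, 128, 183, 248, 323, …, s_{13} = 848.
Summing m = 1..13 (13 terms) gives 4134.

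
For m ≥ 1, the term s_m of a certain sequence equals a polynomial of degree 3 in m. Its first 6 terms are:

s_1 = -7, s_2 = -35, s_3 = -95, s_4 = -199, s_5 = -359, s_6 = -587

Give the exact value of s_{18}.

1st diffs: -28, -60, -104, -160, -228.
2nd diffs: -32, -44, -56, -68.
3rd diffs: -12, -12, -12 (constant).
So s_m = -2m^3 - 4m^2 - 2m + 1.
Evaluating at m = 18 gives s_{18} = -12995.

-12995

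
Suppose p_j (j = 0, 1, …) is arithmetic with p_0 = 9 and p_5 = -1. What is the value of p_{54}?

-99

Common difference d = (-1 - 9) / (5 - 0) = -2.
p_j = 9 + (j - 0)·(-2).
p_{54} = 9 + 54·(-2) = -99.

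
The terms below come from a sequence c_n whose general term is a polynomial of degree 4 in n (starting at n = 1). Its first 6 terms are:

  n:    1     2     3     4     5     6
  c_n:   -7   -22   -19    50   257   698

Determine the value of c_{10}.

7562

1st diffs: -15, 3, 69, 207, 441.
2nd diffs: 18, 66, 138, 234.
3rd diffs: 48, 72, 96.
4th diffs: 24, 24 (constant).
Newton forward-difference form: c_n = -7 + (-15)·C(n-1,1) + 18·C(n-1,2) + 48·C(n-1,3) + 24·C(n-1,4).
At n = 10: n-1 = 9, so c_{10} = -7 - 135 + 648 + 4032 + 3024 = 7562.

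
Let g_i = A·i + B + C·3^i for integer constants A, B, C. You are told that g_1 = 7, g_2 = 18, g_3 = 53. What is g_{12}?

The three given values yield: A + B + 3C = 7; 2A + B + 9C = 18; 3A + B + 27C = 53.
Subtracting the first from the second: A + 6C = 11.
Subtracting the second from the third: A + 18C = 35.
Solving: C = 2, A = -1, then B = 2.
Therefore g_{12} = -12 + 2 + 2·531441 = 1062872.

1062872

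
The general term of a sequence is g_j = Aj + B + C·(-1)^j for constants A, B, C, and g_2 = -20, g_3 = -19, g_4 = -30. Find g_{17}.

-89

Write the equations: 2A + B + C = -20; 3A + B - C = -19; 4A + B + C = -30.
Subtracting the first from the second: A - 2C = 1.
Subtracting the second from the third: A + 2C = -11.
Solving: C = -3, A = -5, then B = -7.
Therefore g_{17} = -85 + (-7) + (-3)·(-1) = -89.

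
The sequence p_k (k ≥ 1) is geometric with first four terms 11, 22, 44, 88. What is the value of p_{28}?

1476395008

Common ratio r = 2.
p_k = 11·2^(k-1).
p_{28} = 11·2^27 = 1476395008.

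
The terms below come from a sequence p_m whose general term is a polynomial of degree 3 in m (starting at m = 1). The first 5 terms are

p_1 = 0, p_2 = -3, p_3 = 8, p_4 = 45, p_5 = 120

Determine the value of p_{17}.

8352

1st diffs: -3, 11, 37, 75.
2nd diffs: 14, 26, 38.
3rd diffs: 12, 12 (constant).
Newton forward-difference form: p_m = (-3)·C(m-1,1) + 14·C(m-1,2) + 12·C(m-1,3).
At m = 17: m-1 = 16, so p_{17} = -48 + 1680 + 6720 = 8352.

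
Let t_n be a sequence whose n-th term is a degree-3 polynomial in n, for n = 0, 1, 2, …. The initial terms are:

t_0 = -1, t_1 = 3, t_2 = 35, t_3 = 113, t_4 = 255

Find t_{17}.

1st diffs: 4, 32, 78, 142.
2nd diffs: 28, 46, 64.
3rd diffs: 18, 18 (constant).
Newton forward-difference form: t_n = -1 + 4·C(n,1) + 28·C(n,2) + 18·C(n,3).
At n = 17: n = 17, so t_{17} = -1 + 68 + 3808 + 12240 = 16115.

16115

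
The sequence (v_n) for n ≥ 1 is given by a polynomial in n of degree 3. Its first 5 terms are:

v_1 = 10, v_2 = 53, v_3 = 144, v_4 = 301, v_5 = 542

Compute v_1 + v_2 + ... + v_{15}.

1st diffs: 43, 91, 157, 241.
2nd diffs: 48, 66, 84.
3rd diffs: 18, 18 (constant).
Newton forward-difference form: v_n = 10 + 43·C(n-1,1) + 48·C(n-1,2) + 18·C(n-1,3).
Continuing: …, 885, 1348, 1949, 2706, …, v_{15} = 11532.
Summing n = 1..15 (15 terms) gives 51075.

51075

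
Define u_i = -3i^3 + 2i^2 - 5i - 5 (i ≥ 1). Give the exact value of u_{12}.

-4961

u_{12} = -3·12^3 + 2·12^2 - 5·12 - 5 = -4961.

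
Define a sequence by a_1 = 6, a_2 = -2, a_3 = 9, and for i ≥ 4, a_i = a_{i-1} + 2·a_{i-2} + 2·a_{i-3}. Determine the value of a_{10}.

2103

Iterate the recurrence:
a_4 = 17, a_5 = 31, a_6 = 83, a_7 = 179, a_8 = 407, a_9 = 931, a_{10} = 2103.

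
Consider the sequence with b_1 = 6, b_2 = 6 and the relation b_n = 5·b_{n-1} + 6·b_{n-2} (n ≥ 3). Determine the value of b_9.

Applying the relation repeatedly:
b_3 = 66; b_4 = 366; b_5 = 2226; b_6 = 13326; b_7 = 79986; b_8 = 479886; b_9 = 2879346.
(Characteristic roots are 6 and -1.)

2879346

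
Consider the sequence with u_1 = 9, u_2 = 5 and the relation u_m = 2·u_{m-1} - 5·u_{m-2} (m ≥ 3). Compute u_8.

Step forward from the initial values:
u_3 = -35, u_4 = -95, u_5 = -15, u_6 = 445, u_7 = 965, u_8 = -295.

-295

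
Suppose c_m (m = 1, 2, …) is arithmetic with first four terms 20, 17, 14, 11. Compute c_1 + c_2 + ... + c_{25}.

Common difference d = -3.
c_m = 20 + (m - 1)·(-3).
c_{25} = -52; S = 25·(20 + (-52))/2 = -400.

-400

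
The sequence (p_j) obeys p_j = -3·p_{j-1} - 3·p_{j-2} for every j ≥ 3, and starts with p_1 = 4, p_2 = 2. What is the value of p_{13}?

2916

p_3 = -18;  p_4 = 48;  p_5 = -90;  …;  p_{10} = -1296;  p_{11} = 2430;  p_{12} = -3402;  p_{13} = 2916.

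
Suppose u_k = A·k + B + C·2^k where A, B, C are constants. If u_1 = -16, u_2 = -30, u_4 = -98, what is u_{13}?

Plug in k = 1, 2, 4: A + B + 2C = -16; 2A + B + 4C = -30; 4A + B + 16C = -98.
Subtracting the first from the second: A + 2C = -14.
Subtracting the second from the third: 2A + 12C = -68.
Solving: C = -5, A = -4, then B = -2.
So u_k = -4·k + (-2) + (-5)·2^k; at k=13 this is -41014.

-41014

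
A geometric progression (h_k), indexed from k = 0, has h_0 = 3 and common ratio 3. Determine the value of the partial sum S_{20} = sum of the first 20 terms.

5230176600

h_k = 3·3^(k-0).
S = 3·(3^20 - 1)/(3 - 1) = 3·(3486784401 - 1)/(2) = 5230176600.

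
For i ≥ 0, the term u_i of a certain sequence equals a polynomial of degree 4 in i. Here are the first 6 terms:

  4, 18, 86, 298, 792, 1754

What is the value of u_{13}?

64458

1st diffs: 14, 68, 212, 494, 962.
2nd diffs: 54, 144, 282, 468.
3rd diffs: 90, 138, 186.
4th diffs: 48, 48 (constant).
So u_i = 2i^4 + 3i^3 + 4i^2 + 5i + 4.
Evaluating at i = 13 gives u_{13} = 64458.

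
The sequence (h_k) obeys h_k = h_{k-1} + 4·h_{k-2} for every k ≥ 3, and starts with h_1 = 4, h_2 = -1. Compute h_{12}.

Compute successive terms:
h_3 = 15  h_4 = 11  h_5 = 71  h_6 = 115  h_7 = 399  h_8 = 859  h_9 = 2455  h_{10} = 5891  h_{11} = 15711  h_{12} = 39275.

39275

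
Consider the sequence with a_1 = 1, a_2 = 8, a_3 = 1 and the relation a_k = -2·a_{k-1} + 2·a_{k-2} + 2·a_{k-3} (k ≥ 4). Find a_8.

a_4 = 16;  a_5 = -14;  a_6 = 62;  a_7 = -120;  a_8 = 336.

336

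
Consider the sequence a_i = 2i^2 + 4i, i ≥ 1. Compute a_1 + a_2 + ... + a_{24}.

11000

Over i = 1..24: Σi = 300, Σi² = 4900.
Total = (2)·4900 + (4)·300 = 11000.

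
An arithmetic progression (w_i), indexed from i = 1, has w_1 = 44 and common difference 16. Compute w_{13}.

236

w_i = 44 + (i - 1)·16.
w_{13} = 44 + 12·16 = 236.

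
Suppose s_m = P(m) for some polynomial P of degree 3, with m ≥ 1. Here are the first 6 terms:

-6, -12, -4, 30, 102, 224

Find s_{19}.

11820

1st diffs: -6, 8, 34, 72, 122.
2nd diffs: 14, 26, 38, 50.
3rd diffs: 12, 12, 12 (constant).
So s_m = 2m^3 - 5m^2 - 5m + 2.
Evaluating at m = 19 gives s_{19} = 11820.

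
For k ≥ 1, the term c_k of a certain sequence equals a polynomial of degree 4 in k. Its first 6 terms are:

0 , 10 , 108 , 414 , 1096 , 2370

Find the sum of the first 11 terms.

76846

1st diffs: 10, 98, 306, 682, 1274.
2nd diffs: 88, 208, 376, 592.
3rd diffs: 120, 168, 216.
4th diffs: 48, 48 (constant).
Newton forward-difference form: c_k = 10·C(k-1,1) + 88·C(k-1,2) + 120·C(k-1,3) + 48·C(k-1,4).
Continuing: …, 4500, 7798, 12624, 19386, …, c_{11} = 28540.
Summing k = 1..11 (11 terms) gives 76846.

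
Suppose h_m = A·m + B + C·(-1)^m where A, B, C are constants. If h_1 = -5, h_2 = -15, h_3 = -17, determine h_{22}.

Write the equations: A + B - C = -5; 2A + B + C = -15; 3A + B - C = -17.
Subtracting the first from the second: A + 2C = -10.
Subtracting the second from the third: A - 2C = -2.
Solving: C = -2, A = -6, then B = -1.
Hence h_{22} = -6·22 + (-1) + (-2)·1 = -135.

-135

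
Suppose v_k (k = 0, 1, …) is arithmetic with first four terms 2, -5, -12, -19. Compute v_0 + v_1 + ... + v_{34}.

Common difference d = -7.
v_k = 2 + (k - 0)·(-7).
v_{34} = -236; S = 35·(2 + (-236))/2 = -4095.

-4095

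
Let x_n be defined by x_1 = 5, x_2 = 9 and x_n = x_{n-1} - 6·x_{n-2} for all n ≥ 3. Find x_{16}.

Compute successive terms:
x_3 = -21;  x_4 = -75;  x_5 = 51;  …;  x_{13} = -261165;  x_{14} = -17931;  x_{15} = 1549059;  x_{16} = 1656645.

1656645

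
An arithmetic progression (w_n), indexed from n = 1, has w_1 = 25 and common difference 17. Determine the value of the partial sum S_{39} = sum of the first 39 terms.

13572

w_n = 25 + (n - 1)·17.
w_{39} = 671; S = 39·(25 + 671)/2 = 13572.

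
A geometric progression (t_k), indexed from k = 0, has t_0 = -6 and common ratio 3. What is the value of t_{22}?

t_k = (-6)·3^(k-0).
t_{22} = (-6)·3^22 = -188286357654.

-188286357654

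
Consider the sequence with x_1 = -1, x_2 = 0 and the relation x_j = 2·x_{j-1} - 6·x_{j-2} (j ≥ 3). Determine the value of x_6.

-96

x_3 = 6, x_4 = 12, x_5 = -12, x_6 = -96.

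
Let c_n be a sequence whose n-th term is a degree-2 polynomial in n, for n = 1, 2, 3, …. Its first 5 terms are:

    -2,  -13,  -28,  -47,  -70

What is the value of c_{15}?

1st diffs: -11, -15, -19, -23.
2nd diffs: -4, -4, -4 (constant).
So c_n = -2n^2 - 5n + 5.
Evaluating at n = 15 gives c_{15} = -520.

-520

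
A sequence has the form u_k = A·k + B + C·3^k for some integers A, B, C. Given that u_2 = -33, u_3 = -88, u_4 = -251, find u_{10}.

-177161

The three given values yield: 2A + B + 9C = -33; 3A + B + 27C = -88; 4A + B + 81C = -251.
Subtracting the first from the second: A + 18C = -55.
Subtracting the second from the third: A + 54C = -163.
Solving: C = -3, A = -1, then B = -4.
Therefore u_{10} = -10 + (-4) + (-3)·59049 = -177161.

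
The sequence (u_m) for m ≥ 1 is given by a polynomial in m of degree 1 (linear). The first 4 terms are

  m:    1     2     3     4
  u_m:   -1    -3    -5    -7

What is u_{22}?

-43

1st diffs: -2, -2, -2 (constant).
So u_m = -2m + 1.
Evaluating at m = 22 gives u_{22} = -43.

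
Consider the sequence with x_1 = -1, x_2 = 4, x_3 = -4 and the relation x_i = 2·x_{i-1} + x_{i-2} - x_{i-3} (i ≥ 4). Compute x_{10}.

-726

Step forward from the initial values:
x_4 = -3  x_5 = -14  x_6 = -27  x_7 = -65  x_8 = -143  x_9 = -324  x_{10} = -726.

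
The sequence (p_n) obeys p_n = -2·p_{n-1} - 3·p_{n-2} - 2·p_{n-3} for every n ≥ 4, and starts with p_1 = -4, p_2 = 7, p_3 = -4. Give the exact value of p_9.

Applying the relation repeatedly:
p_4 = -5, p_5 = 8, p_6 = 7, p_7 = -28, p_8 = 19, p_9 = 32.

32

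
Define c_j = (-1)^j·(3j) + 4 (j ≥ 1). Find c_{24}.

76

(-1)^24 = 1; 3j at j=24 is 72; so c_{24} = 76.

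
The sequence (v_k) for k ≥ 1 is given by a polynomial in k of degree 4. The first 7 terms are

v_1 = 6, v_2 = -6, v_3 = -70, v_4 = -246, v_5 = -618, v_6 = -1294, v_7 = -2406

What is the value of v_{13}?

-28650

1st diffs: -12, -64, -176, -372, -676, -1112.
2nd diffs: -52, -112, -196, -304, -436.
3rd diffs: -60, -84, -108, -132.
4th diffs: -24, -24, -24 (constant).
Newton forward-difference form: v_k = 6 + (-12)·C(k-1,1) + (-52)·C(k-1,2) + (-60)·C(k-1,3) + (-24)·C(k-1,4).
At k = 13: k-1 = 12, so v_{13} = 6 - 144 - 3432 - 13200 - 11880 = -28650.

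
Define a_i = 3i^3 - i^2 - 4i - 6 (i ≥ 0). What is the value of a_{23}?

35874

a_{23} = 3·23^3 - 1·23^2 - 4·23 - 6 = 35874.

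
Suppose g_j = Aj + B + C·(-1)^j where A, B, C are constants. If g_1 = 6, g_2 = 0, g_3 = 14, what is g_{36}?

Write the equations: A + B - C = 6; 2A + B + C = 0; 3A + B - C = 14.
Subtracting the first from the second: A + 2C = -6.
Subtracting the second from the third: A - 2C = 14.
Solving: C = -5, A = 4, then B = -3.
Hence g_{36} = 4·36 + (-3) + (-5)·1 = 136.

136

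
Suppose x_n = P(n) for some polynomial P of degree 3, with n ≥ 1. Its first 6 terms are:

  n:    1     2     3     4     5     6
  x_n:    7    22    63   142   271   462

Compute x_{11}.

2767

1st diffs: 15, 41, 79, 129, 191.
2nd diffs: 26, 38, 50, 62.
3rd diffs: 12, 12, 12 (constant).
So x_n = 2n^3 + n^2 - 2n + 6.
Evaluating at n = 11 gives x_{11} = 2767.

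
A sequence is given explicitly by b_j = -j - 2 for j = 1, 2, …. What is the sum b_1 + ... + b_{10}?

-75

Over j = 1..10: Σj = 55.
Total = (-1)·55 + (-2)·10 = -75.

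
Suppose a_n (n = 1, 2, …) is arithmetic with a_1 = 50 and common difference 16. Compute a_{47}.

a_n = 50 + (n - 1)·16.
a_{47} = 50 + 46·16 = 786.

786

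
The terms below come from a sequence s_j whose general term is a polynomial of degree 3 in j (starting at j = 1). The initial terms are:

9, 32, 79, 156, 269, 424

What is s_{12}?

1st diffs: 23, 47, 77, 113, 155.
2nd diffs: 24, 30, 36, 42.
3rd diffs: 6, 6, 6 (constant).
So s_j = j^3 + 6j^2 - 2j + 4.
Evaluating at j = 12 gives s_{12} = 2572.

2572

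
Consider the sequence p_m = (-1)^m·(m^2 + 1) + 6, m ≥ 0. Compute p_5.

(-1)^5 = -1; m^2 + 1 at m=5 is 26; so p_5 = -20.

-20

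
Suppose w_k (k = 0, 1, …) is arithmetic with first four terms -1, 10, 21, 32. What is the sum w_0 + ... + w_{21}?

2519

Common difference d = 11.
w_k = -1 + (k - 0)·11.
w_{21} = 230; S = 22·(-1 + 230)/2 = 2519.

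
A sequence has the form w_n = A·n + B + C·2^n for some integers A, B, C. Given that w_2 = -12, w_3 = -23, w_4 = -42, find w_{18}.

-524340

Write the equations: 2A + B + 4C = -12; 3A + B + 8C = -23; 4A + B + 16C = -42.
Subtracting the first from the second: A + 4C = -11.
Subtracting the second from the third: A + 8C = -19.
Solving: C = -2, A = -3, then B = 2.
Therefore w_{18} = -54 + 2 + (-2)·262144 = -524340.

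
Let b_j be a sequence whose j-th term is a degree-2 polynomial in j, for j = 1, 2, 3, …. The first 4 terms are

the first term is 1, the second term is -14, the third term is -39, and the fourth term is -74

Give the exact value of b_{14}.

1st diffs: -15, -25, -35.
2nd diffs: -10, -10 (constant).
Newton forward-difference form: b_j = 1 + (-15)·C(j-1,1) + (-10)·C(j-1,2).
At j = 14: j-1 = 13, so b_{14} = 1 - 195 - 780 = -974.

-974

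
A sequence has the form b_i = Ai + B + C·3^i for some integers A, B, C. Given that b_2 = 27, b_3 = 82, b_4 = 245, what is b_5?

Write the equations: 2A + B + 9C = 27; 3A + B + 27C = 82; 4A + B + 81C = 245.
Subtracting the first from the second: A + 18C = 55.
Subtracting the second from the third: A + 54C = 163.
Solving: C = 3, A = 1, then B = -2.
Therefore b_5 = 5 + (-2) + 3·243 = 732.

732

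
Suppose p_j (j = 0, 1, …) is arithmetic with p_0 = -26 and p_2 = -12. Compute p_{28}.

Common difference d = (-12 - (-26)) / (2 - 0) = 7.
p_j = -26 + (j - 0)·7.
p_{28} = -26 + 28·7 = 170.

170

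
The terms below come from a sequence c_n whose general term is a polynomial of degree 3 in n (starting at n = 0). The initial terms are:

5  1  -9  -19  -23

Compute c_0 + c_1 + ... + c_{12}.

2327

1st diffs: -4, -10, -10, -4.
2nd diffs: -6, 0, 6.
3rd diffs: 6, 6 (constant).
So c_n = n^3 - 6n^2 + n + 5.
Continuing: …, -15, 11, 61, 141, …, c_{12} = 881.
Summing n = 0..12 (13 terms) gives 2327.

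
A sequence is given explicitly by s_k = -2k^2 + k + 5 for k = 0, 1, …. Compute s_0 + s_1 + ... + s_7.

Over k = 0..7: Σk = 28, Σk² = 140.
Total = (-2)·140 + (1)·28 + (5)·8 = -212.

-212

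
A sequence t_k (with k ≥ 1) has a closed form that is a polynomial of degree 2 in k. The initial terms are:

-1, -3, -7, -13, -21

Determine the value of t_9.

1st diffs: -2, -4, -6, -8.
2nd diffs: -2, -2, -2 (constant).
So t_k = -k^2 + k - 1.
Evaluating at k = 9 gives t_9 = -73.

-73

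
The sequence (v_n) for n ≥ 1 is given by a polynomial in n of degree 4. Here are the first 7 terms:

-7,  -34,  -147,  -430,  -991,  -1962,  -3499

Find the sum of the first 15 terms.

-228802

1st diffs: -27, -113, -283, -561, -971, -1537.
2nd diffs: -86, -170, -278, -410, -566.
3rd diffs: -84, -108, -132, -156.
4th diffs: -24, -24, -24 (constant).
So v_n = -n^4 - 4n^3 + 6n^2 - 2n - 6.
Continuing: …, -5782, -9015, -13426, -19267, …, v_{15} = -62811.
Summing n = 1..15 (15 terms) gives -228802.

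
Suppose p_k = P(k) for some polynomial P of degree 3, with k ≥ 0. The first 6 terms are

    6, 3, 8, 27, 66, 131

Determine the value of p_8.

1st diffs: -3, 5, 19, 39, 65.
2nd diffs: 8, 14, 20, 26.
3rd diffs: 6, 6, 6 (constant).
Newton forward-difference form: p_k = 6 + (-3)·C(k,1) + 8·C(k,2) + 6·C(k,3).
At k = 8: k = 8, so p_8 = 6 - 24 + 224 + 336 = 542.

542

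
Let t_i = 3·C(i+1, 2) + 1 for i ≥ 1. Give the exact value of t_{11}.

C(12, 2) = 66, so t_{11} = 199.

199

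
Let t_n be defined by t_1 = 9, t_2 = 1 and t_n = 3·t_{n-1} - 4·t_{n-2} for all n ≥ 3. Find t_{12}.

Applying the relation repeatedly:
t_3 = -33  t_4 = -103  t_5 = -177  t_6 = -119  t_7 = 351  t_8 = 1529  t_9 = 3183  t_{10} = 3433  t_{11} = -2433  t_{12} = -21031.

-21031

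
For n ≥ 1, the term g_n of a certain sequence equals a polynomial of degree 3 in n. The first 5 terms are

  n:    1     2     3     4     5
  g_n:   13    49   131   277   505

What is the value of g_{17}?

1st diffs: 36, 82, 146, 228.
2nd diffs: 46, 64, 82.
3rd diffs: 18, 18 (constant).
Newton forward-difference form: g_n = 13 + 36·C(n-1,1) + 46·C(n-1,2) + 18·C(n-1,3).
At n = 17: n-1 = 16, so g_{17} = 13 + 576 + 5520 + 10080 = 16189.

16189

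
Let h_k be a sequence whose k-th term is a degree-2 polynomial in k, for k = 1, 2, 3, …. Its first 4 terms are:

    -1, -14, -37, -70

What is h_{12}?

-694

1st diffs: -13, -23, -33.
2nd diffs: -10, -10 (constant).
Newton forward-difference form: h_k = -1 + (-13)·C(k-1,1) + (-10)·C(k-1,2).
At k = 12: k-1 = 11, so h_{12} = -1 - 143 - 550 = -694.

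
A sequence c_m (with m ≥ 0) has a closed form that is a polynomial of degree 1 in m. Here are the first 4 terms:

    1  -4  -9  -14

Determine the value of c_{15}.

1st diffs: -5, -5, -5 (constant).
So c_m = -5m + 1.
Evaluating at m = 15 gives c_{15} = -74.

-74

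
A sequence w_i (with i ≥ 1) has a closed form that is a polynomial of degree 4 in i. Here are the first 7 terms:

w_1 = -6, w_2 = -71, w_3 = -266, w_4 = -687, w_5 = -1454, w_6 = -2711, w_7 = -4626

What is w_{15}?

1st diffs: -65, -195, -421, -767, -1257, -1915.
2nd diffs: -130, -226, -346, -490, -658.
3rd diffs: -96, -120, -144, -168.
4th diffs: -24, -24, -24 (constant).
So w_i = -i^4 - 6i^3 - 4i^2 + 4i + 1.
Evaluating at i = 15 gives w_{15} = -71714.

-71714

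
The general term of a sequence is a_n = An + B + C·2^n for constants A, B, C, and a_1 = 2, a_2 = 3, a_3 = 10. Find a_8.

729

The three given values yield: A + B + 2C = 2; 2A + B + 4C = 3; 3A + B + 8C = 10.
Subtracting the first from the second: A + 2C = 1.
Subtracting the second from the third: A + 4C = 7.
Solving: C = 3, A = -5, then B = 1.
Therefore a_8 = -40 + 1 + 3·256 = 729.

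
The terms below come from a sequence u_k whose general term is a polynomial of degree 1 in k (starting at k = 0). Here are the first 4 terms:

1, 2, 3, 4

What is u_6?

7

1st diffs: 1, 1, 1 (constant).
So u_k = k + 1.
Evaluating at k = 6 gives u_6 = 7.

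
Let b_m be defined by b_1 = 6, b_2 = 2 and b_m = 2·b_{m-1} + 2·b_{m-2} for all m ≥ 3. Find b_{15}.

Applying the relation repeatedly:
b_3 = 16; b_4 = 36; b_5 = 104; …; b_{12} = 116800; b_{13} = 319104; b_{14} = 871808; b_{15} = 2381824.

2381824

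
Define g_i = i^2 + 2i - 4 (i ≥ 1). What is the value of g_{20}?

g_{20} = 1·20^2 + 2·20 - 4 = 436.

436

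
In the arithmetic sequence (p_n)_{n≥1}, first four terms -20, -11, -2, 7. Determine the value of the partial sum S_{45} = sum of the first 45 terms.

Common difference d = 9.
p_n = -20 + (n - 1)·9.
p_{45} = 376; S = 45·(-20 + 376)/2 = 8010.

8010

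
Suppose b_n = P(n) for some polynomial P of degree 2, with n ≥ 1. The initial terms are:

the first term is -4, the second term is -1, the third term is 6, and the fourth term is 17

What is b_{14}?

1st diffs: 3, 7, 11.
2nd diffs: 4, 4 (constant).
Newton forward-difference form: b_n = -4 + 3·C(n-1,1) + 4·C(n-1,2).
At n = 14: n-1 = 13, so b_{14} = -4 + 39 + 312 = 347.

347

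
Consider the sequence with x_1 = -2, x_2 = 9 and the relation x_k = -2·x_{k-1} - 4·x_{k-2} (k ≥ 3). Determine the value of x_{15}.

Compute successive terms:
x_3 = -10; x_4 = -16; x_5 = 72; …; x_{12} = -5120; x_{13} = -8192; x_{14} = 36864; x_{15} = -40960.

-40960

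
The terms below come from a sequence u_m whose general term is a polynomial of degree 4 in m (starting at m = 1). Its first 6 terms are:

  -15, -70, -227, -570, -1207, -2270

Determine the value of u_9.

-9695

1st diffs: -55, -157, -343, -637, -1063.
2nd diffs: -102, -186, -294, -426.
3rd diffs: -84, -108, -132.
4th diffs: -24, -24 (constant).
Newton forward-difference form: u_m = -15 + (-55)·C(m-1,1) + (-102)·C(m-1,2) + (-84)·C(m-1,3) + (-24)·C(m-1,4).
At m = 9: m-1 = 8, so u_9 = -15 - 440 - 2856 - 4704 - 1680 = -9695.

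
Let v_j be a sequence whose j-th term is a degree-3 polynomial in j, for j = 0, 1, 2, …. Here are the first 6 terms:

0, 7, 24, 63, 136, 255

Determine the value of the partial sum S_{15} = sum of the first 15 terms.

21665

1st diffs: 7, 17, 39, 73, 119.
2nd diffs: 10, 22, 34, 46.
3rd diffs: 12, 12, 12 (constant).
Newton forward-difference form: v_j = 7·C(j,1) + 10·C(j,2) + 12·C(j,3).
Continuing: …, 432, 679, 1008, 1431, …, v_{14} = 5376.
Summing j = 0..14 (15 terms) gives 21665.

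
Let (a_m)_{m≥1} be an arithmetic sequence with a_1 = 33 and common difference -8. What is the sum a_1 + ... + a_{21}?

-987

a_m = 33 + (m - 1)·(-8).
a_{21} = -127; S = 21·(33 + (-127))/2 = -987.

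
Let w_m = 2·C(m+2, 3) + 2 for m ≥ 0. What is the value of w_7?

170

C(9, 3) = 84, so w_7 = 170.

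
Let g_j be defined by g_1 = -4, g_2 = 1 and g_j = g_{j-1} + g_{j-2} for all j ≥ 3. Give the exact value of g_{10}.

-50

Iterate the recurrence:
g_3 = -3;  g_4 = -2;  g_5 = -5;  g_6 = -7;  g_7 = -12;  g_8 = -19;  g_9 = -31;  g_{10} = -50.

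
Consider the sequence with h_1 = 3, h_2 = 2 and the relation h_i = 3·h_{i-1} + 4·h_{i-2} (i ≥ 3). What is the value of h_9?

65538

Step forward from the initial values:
h_3 = 18, h_4 = 62, h_5 = 258, h_6 = 1022, h_7 = 4098, h_8 = 16382, h_9 = 65538.
(Characteristic roots are 4 and -1.)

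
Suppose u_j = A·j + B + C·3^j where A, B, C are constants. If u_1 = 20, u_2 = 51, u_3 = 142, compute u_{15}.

Write the equations: A + B + 3C = 20; 2A + B + 9C = 51; 3A + B + 27C = 142.
Subtracting the first from the second: A + 6C = 31.
Subtracting the second from the third: A + 18C = 91.
Solving: C = 5, A = 1, then B = 4.
Hence u_{15} = 1·15 + 4 + 5·14348907 = 71744554.

71744554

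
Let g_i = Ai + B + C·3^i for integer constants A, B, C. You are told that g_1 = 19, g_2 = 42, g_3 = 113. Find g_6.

2918

Write the equations: A + B + 3C = 19; 2A + B + 9C = 42; 3A + B + 27C = 113.
Subtracting the first from the second: A + 6C = 23.
Subtracting the second from the third: A + 18C = 71.
Solving: C = 4, A = -1, then B = 8.
So g_i = -1·i + 8 + 4·3^i; at i=6 this is 2918.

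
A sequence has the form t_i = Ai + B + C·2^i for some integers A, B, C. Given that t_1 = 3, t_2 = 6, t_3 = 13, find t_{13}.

16371

The three given values yield: A + B + 2C = 3; 2A + B + 4C = 6; 3A + B + 8C = 13.
Subtracting the first from the second: A + 2C = 3.
Subtracting the second from the third: A + 4C = 7.
Solving: C = 2, A = -1, then B = 0.
Hence t_{13} = -1·13 + 0 + 2·8192 = 16371.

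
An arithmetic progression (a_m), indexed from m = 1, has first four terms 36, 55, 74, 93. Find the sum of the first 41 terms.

17056

Common difference d = 19.
a_m = 36 + (m - 1)·19.
a_{41} = 796; S = 41·(36 + 796)/2 = 17056.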